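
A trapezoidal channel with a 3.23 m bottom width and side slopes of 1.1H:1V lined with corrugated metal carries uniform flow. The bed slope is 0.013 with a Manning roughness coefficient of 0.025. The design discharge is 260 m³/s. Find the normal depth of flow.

Manning's equation rearranged: A R^(2/3) = nQ / (1·√S) = 0.025 × 260 / (√0.013) = 57.01.
At y = 2.99 m: A R^(2/3) = 26.76 — low.
At y = 5.47 m: A R^(2/3) = 95.51 — high.
At y = 4.31 m: A R^(2/3) = 57.07 — close enough.

y_n = 4.31 m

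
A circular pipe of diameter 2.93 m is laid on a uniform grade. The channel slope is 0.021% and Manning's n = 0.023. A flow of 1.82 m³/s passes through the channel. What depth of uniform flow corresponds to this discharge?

y_n = 1.51 m

Manning's equation rearranged: A R^(2/3) = nQ / (1·√S) = 0.023 × 1.82 / (√0.00021) = 2.889.
At y = 1.15 m: A R^(2/3) = 1.783 — low.
At y = 1.89 m: A R^(2/3) = 4.099 — high.
At y = 1.51 m: A R^(2/3) = 2.883 — ≈ 2.889.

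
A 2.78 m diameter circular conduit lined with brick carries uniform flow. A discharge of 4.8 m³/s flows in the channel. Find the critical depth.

At critical depth, Q² T / (g A³) = 1, i.e. A³/T = Q²/g = 4.8²/9.81 = 2.349.
Try y = 1.22 m: A³/T = 6.106 — over.
Try y = 0.952 m: A³/T = 2.352 — matches.

y_c = 0.952 m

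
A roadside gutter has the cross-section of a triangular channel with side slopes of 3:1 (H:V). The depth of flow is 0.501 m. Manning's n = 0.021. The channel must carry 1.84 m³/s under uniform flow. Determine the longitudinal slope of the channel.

For a triangular section with side slope z = 3: A = zy² = 3×0.501² = 0.753 m²; P = 2y√(1+z²) = 2×0.501×3.162 = 3.169 m.
Hydraulic radius R = A/P = 0.753/3.169 = 0.2376 m.
From Manning's equation, S = [nQ / (1 A R^(2/3))]² = [0.021 × 1.84 / (1 × 0.753 × 0.2376^(2/3))]² = 0.0179.

S = 0.0179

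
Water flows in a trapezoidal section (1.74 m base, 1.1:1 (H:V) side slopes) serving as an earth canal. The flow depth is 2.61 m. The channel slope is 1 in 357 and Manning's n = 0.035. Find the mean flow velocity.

With bottom width b = 1.74 m and side slope z = 1.1: A = (b + zy)y = (1.74 + 1.1×2.61)×2.61 = 12.03 m²; P = b + 2y√(1+z²) = 1.74 + 2×2.61×1.487 = 9.5 m.
Hydraulic radius R = A/P = 12.03/9.5 = 1.267 m.
From Manning's equation, V = (1/n) R^(2/3) S^(1/2) = (1/0.035) × 1.267^(2/3) × 0.002801^(1/2) = 1.77 m/s.

V = 1.77 m/s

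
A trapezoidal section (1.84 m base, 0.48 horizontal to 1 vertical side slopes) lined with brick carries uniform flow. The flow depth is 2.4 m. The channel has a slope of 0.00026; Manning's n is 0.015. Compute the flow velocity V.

With bottom width b = 1.84 m and side slope z = 0.48: A = (b + zy)y = (1.84 + 0.48×2.4)×2.4 = 7.181 m²; P = b + 2y√(1+z²) = 1.84 + 2×2.4×1.109 = 7.164 m.
Hydraulic radius R = A/P = 7.181/7.164 = 1.002 m.
From Manning's equation, V = (1/n) R^(2/3) S^(1/2) = (1/0.015) × 1.002^(2/3) × 0.00026^(1/2) = 1.08 m/s.

V = 1.08 m/s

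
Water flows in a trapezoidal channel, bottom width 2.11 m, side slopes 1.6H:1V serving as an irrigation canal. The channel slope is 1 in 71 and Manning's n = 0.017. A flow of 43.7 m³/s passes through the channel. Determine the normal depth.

y_n = 1.51 m

Manning's equation rearranged: A R^(2/3) = nQ / (1·√S) = 0.017 × 43.7 / (√0.01408) = 6.26.
Try y = 1.84 m: A R^(2/3) = 9.467 — too large.
Try y = 1.51 m: A R^(2/3) = 6.253 — close enough.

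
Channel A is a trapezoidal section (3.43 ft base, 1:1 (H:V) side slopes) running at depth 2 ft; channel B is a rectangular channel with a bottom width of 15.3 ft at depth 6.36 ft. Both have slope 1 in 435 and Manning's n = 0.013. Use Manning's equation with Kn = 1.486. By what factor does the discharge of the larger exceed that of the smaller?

Channel A: With bottom width b = 3.43 ft and side slope z = 1: A = (b + zy)y = (3.43 + 1×2)×2 = 10.86 ft²; P = b + 2y√(1+z²) = 3.43 + 2×2×1.414 = 9.087 ft. Hydraulic radius R = A/P = 10.86/9.087 = 1.195 ft. Q_A = (1.486/0.013)·10.86·1.195^(2/3)·√0.002299 = 67.03 ft³/s.
Channel B: Flow area A = b·y = 15.3 × 6.36 = 97.31 ft². Wetted perimeter P = b + 2y = 15.3 + 2×6.36 = 28.02 ft. Hydraulic radius R = A/P = 97.31/28.02 = 3.473 ft. Q_B = (1.486/0.013)·97.31·3.473^(2/3)·√0.002299 = 1223 ft³/s.
The larger discharge is 1223 ft³/s and the smaller is 67.03 ft³/s; the ratio is 18.2.

18.2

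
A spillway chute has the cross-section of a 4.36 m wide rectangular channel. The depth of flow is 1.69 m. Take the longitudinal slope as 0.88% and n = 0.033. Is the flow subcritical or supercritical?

Flow area A = b·y = 4.36 × 1.69 = 7.368 m². Wetted perimeter P = b + 2y = 4.36 + 2×1.69 = 7.74 m.
Hydraulic radius R = A/P = 7.368/7.74 = 0.952 m.
V = (1/n) R^(2/3) √S = (1/0.033) × 0.952^(2/3) × √0.0088 = 2.751 m/s. Hydraulic depth D_h = A/T = 7.368/4.36 = 1.69 m.
Froude number Fr = V/√(g·D_h) = 2.751/√(9.81×1.69) = 0.676, which is less than 1, so the flow is subcritical.

subcritical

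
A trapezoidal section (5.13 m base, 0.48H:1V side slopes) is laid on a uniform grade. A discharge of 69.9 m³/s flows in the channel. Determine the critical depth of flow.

y_c = 2.46 m

At critical depth, Q² T / (g A³) = 1, i.e. A³/T = Q²/g = 69.9²/9.81 = 498.1.
Trying y = 2.97 m: A³/T = 924.8 — high.
Trying y = 2.46 m: A³/T = 499.4 — matches.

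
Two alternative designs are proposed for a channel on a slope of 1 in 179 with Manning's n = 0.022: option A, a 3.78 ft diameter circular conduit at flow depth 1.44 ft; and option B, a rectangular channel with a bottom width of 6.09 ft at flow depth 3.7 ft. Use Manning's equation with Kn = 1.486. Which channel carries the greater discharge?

Channel A: For a circular section of diameter D = 3.78 ft at depth y = 1.44 ft, the central angle is θ = 2 arccos(1 − 2y/D) = 2.661 rad. Then A = (D²/8)(θ − sin θ) = 3.926 ft² and P = Dθ/2 = 5.029 ft. Hydraulic radius R = A/P = 3.926/5.029 = 0.7807 ft. Q_A = (1.486/0.022)·3.926·0.7807^(2/3)·√0.005587 = 16.81 ft³/s.
Channel B: Flow area A = b·y = 6.09 × 3.7 = 22.53 ft². Wetted perimeter P = b + 2y = 6.09 + 2×3.7 = 13.49 ft. Hydraulic radius R = A/P = 22.53/13.49 = 1.67 ft. Q_B = (1.486/0.022)·22.53·1.67^(2/3)·√0.005587 = 160.1 ft³/s.
Q_A = 16.81 ft³/s vs Q_B = 160.1 ft³/s, so channel B carries more.

channel B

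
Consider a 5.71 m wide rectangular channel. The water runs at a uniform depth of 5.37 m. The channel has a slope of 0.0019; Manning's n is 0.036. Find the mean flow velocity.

V = 1.83 m/s

Flow area A = b·y = 5.71 × 5.37 = 30.66 m². Wetted perimeter P = b + 2y = 5.71 + 2×5.37 = 16.45 m.
Hydraulic radius R = A/P = 30.66/16.45 = 1.864 m.
From Manning's equation, V = (1/n) R^(2/3) S^(1/2) = (1/0.036) × 1.864^(2/3) × 0.0019^(1/2) = 1.83 m/s.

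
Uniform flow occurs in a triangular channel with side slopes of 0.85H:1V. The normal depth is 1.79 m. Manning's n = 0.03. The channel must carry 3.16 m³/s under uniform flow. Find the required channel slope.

S = 0.00251

For a triangular section with side slope z = 0.85: A = zy² = 0.85×1.79² = 2.723 m²; P = 2y√(1+z²) = 2×1.79×1.312 = 4.699 m.
Hydraulic radius R = A/P = 2.723/4.699 = 0.5796 m.
From Manning's equation, S = [nQ / (1 A R^(2/3))]² = [0.03 × 3.16 / (1 × 2.723 × 0.5796^(2/3))]² = 0.00251.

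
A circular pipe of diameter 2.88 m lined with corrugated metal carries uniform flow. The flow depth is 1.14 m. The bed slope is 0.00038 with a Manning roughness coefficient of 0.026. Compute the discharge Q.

Q = 1.3 m³/s

For a circular section of diameter D = 2.88 m at depth y = 1.14 m, the central angle is θ = 2 arccos(1 − 2y/D) = 2.722 rad. Then A = (D²/8)(θ − sin θ) = 2.399 m² and P = Dθ/2 = 3.919 m.
Hydraulic radius R = A/P = 2.399/3.919 = 0.6122 m.
Manning's equation: Q = (1/n) A R^(2/3) S^(1/2) = (1/0.026) × 2.399 × 0.6122^(2/3) × 0.00038^(1/2) = 1.3 m³/s.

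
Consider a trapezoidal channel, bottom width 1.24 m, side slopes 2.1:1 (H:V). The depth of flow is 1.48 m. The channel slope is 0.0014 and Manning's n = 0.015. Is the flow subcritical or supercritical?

With bottom width b = 1.24 m and side slope z = 2.1: A = (b + zy)y = (1.24 + 2.1×1.48)×1.48 = 6.435 m²; P = b + 2y√(1+z²) = 1.24 + 2×1.48×2.326 = 8.125 m.
Hydraulic radius R = A/P = 6.435/8.125 = 0.792 m.
V = (1/n) R^(2/3) √S = (1/0.015) × 0.792^(2/3) × √0.0014 = 2.135 m/s. Hydraulic depth D_h = A/T = 6.435/7.456 = 0.8631 m.
Froude number Fr = V/√(g·D_h) = 2.135/√(9.81×0.8631) = 0.734, which is less than 1, so the flow is subcritical.

subcritical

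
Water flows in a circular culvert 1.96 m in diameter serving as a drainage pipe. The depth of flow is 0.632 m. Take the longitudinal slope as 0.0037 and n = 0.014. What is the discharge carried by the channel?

For a circular section of diameter D = 1.96 m at depth y = 0.632 m, the central angle is θ = 2 arccos(1 − 2y/D) = 2.416 rad. Then A = (D²/8)(θ − sin θ) = 0.8411 m² and P = Dθ/2 = 2.367 m.
Hydraulic radius R = A/P = 0.8411/2.367 = 0.3553 m.
Manning's equation: Q = (1/n) A R^(2/3) S^(1/2) = (1/0.014) × 0.8411 × 0.3553^(2/3) × 0.0037^(1/2) = 1.83 m³/s.

Q = 1.83 m³/s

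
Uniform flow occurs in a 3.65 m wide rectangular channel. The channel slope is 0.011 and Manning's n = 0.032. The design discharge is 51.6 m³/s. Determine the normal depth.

y_n = 3.76 m

Manning's equation rearranged: A R^(2/3) = nQ / (1·√S) = 0.032 × 51.6 / (√0.011) = 15.74.
At y = 2.99 m: A R^(2/3) = 11.86 — low.
At y = 4.69 m: A R^(2/3) = 20.53 — high.
At y = 3.76 m: A R^(2/3) = 15.74 — ≈ 15.74.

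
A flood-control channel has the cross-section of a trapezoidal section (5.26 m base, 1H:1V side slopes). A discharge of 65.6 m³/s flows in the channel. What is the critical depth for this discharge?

At critical depth, Q² T / (g A³) = 1, i.e. A³/T = Q²/g = 65.6²/9.81 = 438.7.
Trying y = 1.58 m: A³/T = 149.9 — too small.
Trying y = 2.17 m: A³/T = 436.6 — close enough.

y_c = 2.17 m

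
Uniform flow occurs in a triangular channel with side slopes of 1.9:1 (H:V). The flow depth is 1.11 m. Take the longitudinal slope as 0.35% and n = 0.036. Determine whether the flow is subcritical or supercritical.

For a triangular section with side slope z = 1.9: A = zy² = 1.9×1.11² = 2.341 m²; P = 2y√(1+z²) = 2×1.11×2.147 = 4.767 m.
Hydraulic radius R = A/P = 2.341/4.767 = 0.4911 m.
V = (1/n) R^(2/3) √S = (1/0.036) × 0.4911^(2/3) × √0.0035 = 1.023 m/s. Hydraulic depth D_h = A/T = 2.341/4.218 = 0.555 m.
Froude number Fr = V/√(g·D_h) = 1.023/√(9.81×0.555) = 0.438, which is less than 1, so the flow is subcritical.

subcritical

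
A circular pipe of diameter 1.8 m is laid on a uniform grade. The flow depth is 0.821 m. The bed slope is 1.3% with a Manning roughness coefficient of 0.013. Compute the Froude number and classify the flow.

For a circular section of diameter D = 1.8 m at depth y = 0.821 m, the central angle is θ = 2 arccos(1 − 2y/D) = 2.966 rad. Then A = (D²/8)(θ − sin θ) = 1.13 m² and P = Dθ/2 = 2.669 m.
Hydraulic radius R = A/P = 1.13/2.669 = 0.4235 m.
V = (1/n) R^(2/3) √S = (1/0.013) × 0.4235^(2/3) × √0.013 = 4.946 m/s. Hydraulic depth D_h = A/T = 1.13/1.793 = 0.6304 m.
Froude number Fr = V/√(g·D_h) = 4.946/√(9.81×0.6304) = 1.99, which is greater than 1, so the flow is supercritical.

supercritical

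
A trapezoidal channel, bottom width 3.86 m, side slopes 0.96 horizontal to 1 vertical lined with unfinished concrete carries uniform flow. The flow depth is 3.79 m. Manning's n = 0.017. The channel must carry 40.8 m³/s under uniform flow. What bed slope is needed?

With bottom width b = 3.86 m and side slope z = 0.96: A = (b + zy)y = (3.86 + 0.96×3.79)×3.79 = 28.42 m²; P = b + 2y√(1+z²) = 3.86 + 2×3.79×1.386 = 14.37 m.
Hydraulic radius R = A/P = 28.42/14.37 = 1.978 m.
From Manning's equation, S = [nQ / (1 A R^(2/3))]² = [0.017 × 40.8 / (1 × 28.42 × 1.978^(2/3))]² = 0.00024.

S = 0.00024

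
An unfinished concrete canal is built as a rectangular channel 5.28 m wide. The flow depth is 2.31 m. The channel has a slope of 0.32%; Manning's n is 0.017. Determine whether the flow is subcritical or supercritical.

Flow area A = b·y = 5.28 × 2.31 = 12.2 m². Wetted perimeter P = b + 2y = 5.28 + 2×2.31 = 9.9 m.
Hydraulic radius R = A/P = 12.2/9.9 = 1.232 m.
V = (1/n) R^(2/3) √S = (1/0.017) × 1.232^(2/3) × √0.0032 = 3.824 m/s. Hydraulic depth D_h = A/T = 12.2/5.28 = 2.31 m.
Froude number Fr = V/√(g·D_h) = 3.824/√(9.81×2.31) = 0.803, which is less than 1, so the flow is subcritical.

subcritical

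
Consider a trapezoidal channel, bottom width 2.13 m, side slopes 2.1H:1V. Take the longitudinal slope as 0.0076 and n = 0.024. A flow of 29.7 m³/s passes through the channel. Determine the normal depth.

y_n = 1.59 m

Manning's equation rearranged: A R^(2/3) = nQ / (1·√S) = 0.024 × 29.7 / (√0.0076) = 8.176.
At y = 1.99 m: A R^(2/3) = 13.4 — over.
At y = 1.37 m: A R^(2/3) = 5.944 — short.
At y = 1.59 m: A R^(2/3) = 8.183 — matches.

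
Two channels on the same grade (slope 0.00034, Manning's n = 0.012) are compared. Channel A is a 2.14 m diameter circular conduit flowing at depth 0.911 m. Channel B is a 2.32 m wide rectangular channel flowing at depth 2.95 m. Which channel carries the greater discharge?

channel B

Channel A: For a circular section of diameter D = 2.14 m at depth y = 0.911 m, the central angle is θ = 2 arccos(1 − 2y/D) = 2.843 rad. Then A = (D²/8)(θ − sin θ) = 1.459 m² and P = Dθ/2 = 3.042 m. Hydraulic radius R = A/P = 1.459/3.042 = 0.4797 m. Q_A = (1/0.012)·1.459·0.4797^(2/3)·√0.00034 = 1.374 m³/s.
Channel B: Flow area A = b·y = 2.32 × 2.95 = 6.844 m². Wetted perimeter P = b + 2y = 2.32 + 2×2.95 = 8.22 m. Hydraulic radius R = A/P = 6.844/8.22 = 0.8326 m. Q_B = (1/0.012)·6.844·0.8326^(2/3)·√0.00034 = 9.307 m³/s.
Q_A = 1.374 m³/s vs Q_B = 9.307 m³/s, so channel B carries more.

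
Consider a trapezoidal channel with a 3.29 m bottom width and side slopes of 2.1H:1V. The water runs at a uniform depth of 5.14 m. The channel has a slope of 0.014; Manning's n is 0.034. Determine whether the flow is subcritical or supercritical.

With bottom width b = 3.29 m and side slope z = 2.1: A = (b + zy)y = (3.29 + 2.1×5.14)×5.14 = 72.39 m²; P = b + 2y√(1+z²) = 3.29 + 2×5.14×2.326 = 27.2 m.
Hydraulic radius R = A/P = 72.39/27.2 = 2.661 m.
V = (1/n) R^(2/3) √S = (1/0.034) × 2.661^(2/3) × √0.014 = 6.683 m/s. Hydraulic depth D_h = A/T = 72.39/24.88 = 2.91 m.
Froude number Fr = V/√(g·D_h) = 6.683/√(9.81×2.91) = 1.25, which is greater than 1, so the flow is supercritical.

supercritical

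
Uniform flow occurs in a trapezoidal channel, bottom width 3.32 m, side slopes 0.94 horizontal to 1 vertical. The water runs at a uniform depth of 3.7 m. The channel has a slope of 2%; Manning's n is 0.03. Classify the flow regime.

With bottom width b = 3.32 m and side slope z = 0.94: A = (b + zy)y = (3.32 + 0.94×3.7)×3.7 = 25.15 m²; P = b + 2y√(1+z²) = 3.32 + 2×3.7×1.372 = 13.48 m.
Hydraulic radius R = A/P = 25.15/13.48 = 1.866 m.
V = (1/n) R^(2/3) √S = (1/0.03) × 1.866^(2/3) × √0.02 = 7.146 m/s. Hydraulic depth D_h = A/T = 25.15/10.28 = 2.448 m.
Froude number Fr = V/√(g·D_h) = 7.146/√(9.81×2.448) = 1.46, which is greater than 1, so the flow is supercritical.

supercritical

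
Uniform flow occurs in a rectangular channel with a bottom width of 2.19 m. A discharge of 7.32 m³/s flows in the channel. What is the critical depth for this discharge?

For a rectangular channel, critical depth y_c = (q²/g)^(1/3) where q = Q/b = 7.32/2.19 = 3.342 m²/s.
So y_c = (3.342²/9.81)^(1/3) = 1.04 m.

y_c = 1.04 m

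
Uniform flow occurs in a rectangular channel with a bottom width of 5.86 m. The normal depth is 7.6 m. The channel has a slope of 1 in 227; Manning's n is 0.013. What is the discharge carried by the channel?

Q = 375 m³/s

Flow area A = b·y = 5.86 × 7.6 = 44.54 m². Wetted perimeter P = b + 2y = 5.86 + 2×7.6 = 21.06 m.
Hydraulic radius R = A/P = 44.54/21.06 = 2.115 m.
Manning's equation: Q = (1/n) A R^(2/3) S^(1/2) = (1/0.013) × 44.54 × 2.115^(2/3) × 0.004405^(1/2) = 375 m³/s.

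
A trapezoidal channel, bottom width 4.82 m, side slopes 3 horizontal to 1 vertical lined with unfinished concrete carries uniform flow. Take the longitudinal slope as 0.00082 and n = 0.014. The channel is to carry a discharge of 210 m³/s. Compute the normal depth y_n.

Manning's equation rearranged: A R^(2/3) = nQ / (1·√S) = 0.014 × 210 / (√0.00082) = 102.7.
Try y = 3.2 m: A R^(2/3) = 69.32 — low.
Try y = 3.81 m: A R^(2/3) = 102.8 — ≈ 102.7.

y_n = 3.81 m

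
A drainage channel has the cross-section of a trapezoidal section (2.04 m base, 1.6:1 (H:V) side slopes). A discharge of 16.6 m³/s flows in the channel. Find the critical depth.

At critical depth, Q² T / (g A³) = 1, i.e. A³/T = Q²/g = 16.6²/9.81 = 28.09.
Try y = 1.52 m: A³/T = 45.49 — too large.
Try y = 0.995 m: A³/T = 9.034 — too small.
Try y = 1.34 m: A³/T = 27.85 — matches.

y_c = 1.34 m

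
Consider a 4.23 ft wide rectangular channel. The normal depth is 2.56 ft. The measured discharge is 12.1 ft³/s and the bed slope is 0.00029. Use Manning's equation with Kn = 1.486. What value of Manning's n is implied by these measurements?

Flow area A = b·y = 4.23 × 2.56 = 10.83 ft². Wetted perimeter P = b + 2y = 4.23 + 2×2.56 = 9.35 ft.
Hydraulic radius R = A/P = 10.83/9.35 = 1.158 ft.
Rearranging Manning's equation: n = (1.486/Q) A R^(2/3) S^(1/2) = (1.486/12.1) × 10.83 × 1.158^(2/3) × √0.00029 = 0.025.

n = 0.025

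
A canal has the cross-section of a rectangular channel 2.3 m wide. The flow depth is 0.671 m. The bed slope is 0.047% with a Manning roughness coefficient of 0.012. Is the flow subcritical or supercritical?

subcritical

Flow area A = b·y = 2.3 × 0.671 = 1.543 m². Wetted perimeter P = b + 2y = 2.3 + 2×0.671 = 3.642 m.
Hydraulic radius R = A/P = 1.543/3.642 = 0.4238 m.
V = (1/n) R^(2/3) √S = (1/0.012) × 0.4238^(2/3) × √0.00047 = 1.019 m/s. Hydraulic depth D_h = A/T = 1.543/2.3 = 0.671 m.
Froude number Fr = V/√(g·D_h) = 1.019/√(9.81×0.671) = 0.397, which is less than 1, so the flow is subcritical.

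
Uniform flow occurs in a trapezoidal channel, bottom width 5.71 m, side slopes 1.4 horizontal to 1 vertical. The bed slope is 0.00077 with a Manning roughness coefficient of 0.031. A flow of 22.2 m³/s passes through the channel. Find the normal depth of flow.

y_n = 2.2 m

Manning's equation rearranged: A R^(2/3) = nQ / (1·√S) = 0.031 × 22.2 / (√0.00077) = 24.8.
At y = 2.63 m: A R^(2/3) = 34.82 — over.
At y = 1.58 m: A R^(2/3) = 13.52 — short.
At y = 2.2 m: A R^(2/3) = 24.84 — close enough.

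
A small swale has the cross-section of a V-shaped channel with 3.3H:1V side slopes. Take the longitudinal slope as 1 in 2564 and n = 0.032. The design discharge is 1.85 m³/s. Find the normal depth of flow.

y_n = 1.16 m

Manning's equation rearranged: A R^(2/3) = nQ / (1·√S) = 0.032 × 1.85 / (√0.00039) = 2.998.
Trying y = 1.42 m: A R^(2/3) = 5.143 — too large.
Trying y = 1.16 m: A R^(2/3) = 2.999 — matches.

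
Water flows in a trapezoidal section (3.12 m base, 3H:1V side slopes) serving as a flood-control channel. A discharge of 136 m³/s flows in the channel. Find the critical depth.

y_c = 2.87 m

At critical depth, Q² T / (g A³) = 1, i.e. A³/T = Q²/g = 136²/9.81 = 1885.
Trying y = 3.44 m: A³/T = 4159 — high.
Trying y = 2.21 m: A³/T = 610.8 — low.
Trying y = 2.87 m: A³/T = 1876 — matches.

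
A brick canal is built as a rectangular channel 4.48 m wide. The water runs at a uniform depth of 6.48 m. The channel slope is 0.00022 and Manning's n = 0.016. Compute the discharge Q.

Flow area A = b·y = 4.48 × 6.48 = 29.03 m². Wetted perimeter P = b + 2y = 4.48 + 2×6.48 = 17.44 m.
Hydraulic radius R = A/P = 29.03/17.44 = 1.665 m.
Manning's equation: Q = (1/n) A R^(2/3) S^(1/2) = (1/0.016) × 29.03 × 1.665^(2/3) × 0.00022^(1/2) = 37.8 m³/s.

Q = 37.8 m³/s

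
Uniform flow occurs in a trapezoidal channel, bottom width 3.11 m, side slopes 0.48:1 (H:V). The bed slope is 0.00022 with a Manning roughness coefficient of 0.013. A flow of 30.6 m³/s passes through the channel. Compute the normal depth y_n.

y_n = 3.87 m

Manning's equation rearranged: A R^(2/3) = nQ / (1·√S) = 0.013 × 30.6 / (√0.00022) = 26.82.
Try y = 4.94 m: A R^(2/3) = 41.89 — too large.
Try y = 2.9 m: A R^(2/3) = 16.09 — too small.
Try y = 3.87 m: A R^(2/3) = 26.78 — matches.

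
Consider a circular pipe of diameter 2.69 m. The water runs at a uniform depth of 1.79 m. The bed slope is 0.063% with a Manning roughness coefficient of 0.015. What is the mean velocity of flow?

V = 1.42 m/s

For a circular section of diameter D = 2.69 m at depth y = 1.79 m, the central angle is θ = 2 arccos(1 − 2y/D) = 3.816 rad. Then A = (D²/8)(θ − sin θ) = 4.016 m² and P = Dθ/2 = 5.133 m.
Hydraulic radius R = A/P = 4.016/5.133 = 0.7825 m.
From Manning's equation, V = (1/n) R^(2/3) S^(1/2) = (1/0.015) × 0.7825^(2/3) × 0.00063^(1/2) = 1.42 m/s.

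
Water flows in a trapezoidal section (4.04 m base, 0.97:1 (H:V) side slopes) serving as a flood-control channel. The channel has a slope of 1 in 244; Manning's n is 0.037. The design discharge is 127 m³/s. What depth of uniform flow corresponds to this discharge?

y_n = 4.76 m

Manning's equation rearranged: A R^(2/3) = nQ / (1·√S) = 0.037 × 127 / (√0.004098) = 73.4.
At y = 4.06 m: A R^(2/3) = 53.28 — low.
At y = 6.01 m: A R^(2/3) = 119.3 — high.
At y = 4.76 m: A R^(2/3) = 73.49 — ≈ 73.4.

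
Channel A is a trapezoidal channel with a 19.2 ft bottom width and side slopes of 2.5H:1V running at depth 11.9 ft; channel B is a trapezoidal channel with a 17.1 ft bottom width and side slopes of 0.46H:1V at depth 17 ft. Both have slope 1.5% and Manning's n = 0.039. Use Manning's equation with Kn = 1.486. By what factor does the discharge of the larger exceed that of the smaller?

1.28

Channel A: With bottom width b = 19.2 ft and side slope z = 2.5: A = (b + zy)y = (19.2 + 2.5×11.9)×11.9 = 582.5 ft²; P = b + 2y√(1+z²) = 19.2 + 2×11.9×2.693 = 83.28 ft. Hydraulic radius R = A/P = 582.5/83.28 = 6.994 ft. Q_A = (1.486/0.039)·582.5·6.994^(2/3)·√0.015 = 9942 ft³/s.
Channel B: With bottom width b = 17.1 ft and side slope z = 0.46: A = (b + zy)y = (17.1 + 0.46×17)×17 = 423.6 ft²; P = b + 2y√(1+z²) = 17.1 + 2×17×1.101 = 54.52 ft. Hydraulic radius R = A/P = 423.6/54.52 = 7.77 ft. Q_B = (1.486/0.039)·423.6·7.77^(2/3)·√0.015 = 7755 ft³/s.
The larger discharge is 9942 ft³/s and the smaller is 7755 ft³/s; the ratio is 1.28.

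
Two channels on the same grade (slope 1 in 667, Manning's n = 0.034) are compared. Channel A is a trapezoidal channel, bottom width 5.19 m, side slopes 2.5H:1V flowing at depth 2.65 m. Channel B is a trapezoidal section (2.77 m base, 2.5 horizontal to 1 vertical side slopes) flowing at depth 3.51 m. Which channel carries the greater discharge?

channel B

Channel A: With bottom width b = 5.19 m and side slope z = 2.5: A = (b + zy)y = (5.19 + 2.5×2.65)×2.65 = 31.31 m²; P = b + 2y√(1+z²) = 5.19 + 2×2.65×2.693 = 19.46 m. Hydraulic radius R = A/P = 31.31/19.46 = 1.609 m. Q_A = (1/0.034)·31.31·1.609^(2/3)·√0.001499 = 48.96 m³/s.
Channel B: With bottom width b = 2.77 m and side slope z = 2.5: A = (b + zy)y = (2.77 + 2.5×3.51)×3.51 = 40.52 m²; P = b + 2y√(1+z²) = 2.77 + 2×3.51×2.693 = 21.67 m. Hydraulic radius R = A/P = 40.52/21.67 = 1.87 m. Q_B = (1/0.034)·40.52·1.87^(2/3)·√0.001499 = 70.04 m³/s.
Q_A = 48.96 m³/s vs Q_B = 70.04 m³/s, so channel B carries more.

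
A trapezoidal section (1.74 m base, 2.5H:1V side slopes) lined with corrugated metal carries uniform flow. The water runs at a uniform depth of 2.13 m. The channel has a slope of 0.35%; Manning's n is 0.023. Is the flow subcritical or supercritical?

With bottom width b = 1.74 m and side slope z = 2.5: A = (b + zy)y = (1.74 + 2.5×2.13)×2.13 = 15.05 m²; P = b + 2y√(1+z²) = 1.74 + 2×2.13×2.693 = 13.21 m.
Hydraulic radius R = A/P = 15.05/13.21 = 1.139 m.
V = (1/n) R^(2/3) √S = (1/0.023) × 1.139^(2/3) × √0.0035 = 2.806 m/s. Hydraulic depth D_h = A/T = 15.05/12.39 = 1.215 m.
Froude number Fr = V/√(g·D_h) = 2.806/√(9.81×1.215) = 0.813, which is less than 1, so the flow is subcritical.

subcritical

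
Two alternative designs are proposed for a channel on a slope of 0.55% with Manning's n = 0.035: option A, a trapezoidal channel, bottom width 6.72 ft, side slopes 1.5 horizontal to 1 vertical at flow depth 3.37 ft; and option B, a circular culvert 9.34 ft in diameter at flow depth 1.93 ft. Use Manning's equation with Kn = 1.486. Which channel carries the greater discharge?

channel A

Channel A: With bottom width b = 6.72 ft and side slope z = 1.5: A = (b + zy)y = (6.72 + 1.5×3.37)×3.37 = 39.68 ft²; P = b + 2y√(1+z²) = 6.72 + 2×3.37×1.803 = 18.87 ft. Hydraulic radius R = A/P = 39.68/18.87 = 2.103 ft. Q_A = (1.486/0.035)·39.68·2.103^(2/3)·√0.0055 = 205.1 ft³/s.
Channel B: For a circular section of diameter D = 9.34 ft at depth y = 1.93 ft, the central angle is θ = 2 arccos(1 − 2y/D) = 1.888 rad. Then A = (D²/8)(θ − sin θ) = 10.22 ft² and P = Dθ/2 = 8.815 ft. Hydraulic radius R = A/P = 10.22/8.815 = 1.16 ft. Q_B = (1.486/0.035)·10.22·1.16^(2/3)·√0.0055 = 35.52 ft³/s.
Q_A = 205.1 ft³/s vs Q_B = 35.52 ft³/s, so channel A carries more.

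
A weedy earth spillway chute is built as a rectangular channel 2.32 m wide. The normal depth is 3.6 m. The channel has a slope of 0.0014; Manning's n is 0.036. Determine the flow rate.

Q = 7.96 m³/s

Flow area A = b·y = 2.32 × 3.6 = 8.352 m². Wetted perimeter P = b + 2y = 2.32 + 2×3.6 = 9.52 m.
Hydraulic radius R = A/P = 8.352/9.52 = 0.8773 m.
Manning's equation: Q = (1/n) A R^(2/3) S^(1/2) = (1/0.036) × 8.352 × 0.8773^(2/3) × 0.0014^(1/2) = 7.96 m³/s.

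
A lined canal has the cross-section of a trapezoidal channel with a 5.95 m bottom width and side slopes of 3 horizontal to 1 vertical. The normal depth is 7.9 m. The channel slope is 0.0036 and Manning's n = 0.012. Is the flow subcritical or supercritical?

With bottom width b = 5.95 m and side slope z = 3: A = (b + zy)y = (5.95 + 3×7.9)×7.9 = 234.2 m²; P = b + 2y√(1+z²) = 5.95 + 2×7.9×3.162 = 55.91 m.
Hydraulic radius R = A/P = 234.2/55.91 = 4.189 m.
V = (1/n) R^(2/3) √S = (1/0.012) × 4.189^(2/3) × √0.0036 = 12.99 m/s. Hydraulic depth D_h = A/T = 234.2/53.35 = 4.391 m.
Froude number Fr = V/√(g·D_h) = 12.99/√(9.81×4.391) = 1.98, which is greater than 1, so the flow is supercritical.

supercritical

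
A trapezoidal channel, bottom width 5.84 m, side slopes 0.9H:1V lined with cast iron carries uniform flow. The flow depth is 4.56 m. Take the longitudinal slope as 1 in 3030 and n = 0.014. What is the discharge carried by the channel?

With bottom width b = 5.84 m and side slope z = 0.9: A = (b + zy)y = (5.84 + 0.9×4.56)×4.56 = 45.34 m²; P = b + 2y√(1+z²) = 5.84 + 2×4.56×1.345 = 18.11 m.
Hydraulic radius R = A/P = 45.34/18.11 = 2.504 m.
Manning's equation: Q = (1/n) A R^(2/3) S^(1/2) = (1/0.014) × 45.34 × 2.504^(2/3) × 0.00033^(1/2) = 108 m³/s.

Q = 108 m³/s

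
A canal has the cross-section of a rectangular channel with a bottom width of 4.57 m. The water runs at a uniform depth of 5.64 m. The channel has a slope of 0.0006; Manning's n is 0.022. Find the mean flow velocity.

V = 1.54 m/s

Flow area A = b·y = 4.57 × 5.64 = 25.77 m². Wetted perimeter P = b + 2y = 4.57 + 2×5.64 = 15.85 m.
Hydraulic radius R = A/P = 25.77/15.85 = 1.626 m.
From Manning's equation, V = (1/n) R^(2/3) S^(1/2) = (1/0.022) × 1.626^(2/3) × 0.0006^(1/2) = 1.54 m/s.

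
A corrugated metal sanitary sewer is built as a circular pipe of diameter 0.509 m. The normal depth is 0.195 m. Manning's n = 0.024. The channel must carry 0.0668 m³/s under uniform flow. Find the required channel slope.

S = 0.01

For a circular section of diameter D = 0.509 m at depth y = 0.195 m, the central angle is θ = 2 arccos(1 − 2y/D) = 2.67 rad. Then A = (D²/8)(θ − sin θ) = 0.07173 m² and P = Dθ/2 = 0.6794 m.
Hydraulic radius R = A/P = 0.07173/0.6794 = 0.1056 m.
From Manning's equation, S = [nQ / (1 A R^(2/3))]² = [0.024 × 0.0668 / (1 × 0.07173 × 0.1056^(2/3))]² = 0.01.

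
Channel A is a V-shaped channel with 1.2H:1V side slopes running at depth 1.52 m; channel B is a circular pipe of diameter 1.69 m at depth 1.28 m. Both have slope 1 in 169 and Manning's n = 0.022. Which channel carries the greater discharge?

Channel A: For a triangular section with side slope z = 1.2: A = zy² = 1.2×1.52² = 2.772 m²; P = 2y√(1+z²) = 2×1.52×1.562 = 4.749 m. Hydraulic radius R = A/P = 2.772/4.749 = 0.5838 m. Q_A = (1/0.022)·2.772·0.5838^(2/3)·√0.005917 = 6.772 m³/s.
Channel B: For a circular section of diameter D = 1.69 m at depth y = 1.28 m, the central angle is θ = 2 arccos(1 − 2y/D) = 4.223 rad. Then A = (D²/8)(θ − sin θ) = 1.823 m² and P = Dθ/2 = 3.569 m. Hydraulic radius R = A/P = 1.823/3.569 = 0.5108 m. Q_B = (1/0.022)·1.823·0.5108^(2/3)·√0.005917 = 4.073 m³/s.
Q_A = 6.772 m³/s vs Q_B = 4.073 m³/s, so channel A carries more.

channel A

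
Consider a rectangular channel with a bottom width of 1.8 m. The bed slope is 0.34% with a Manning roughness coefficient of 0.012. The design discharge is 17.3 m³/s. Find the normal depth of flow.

y_n = 2.59 m

Manning's equation rearranged: A R^(2/3) = nQ / (1·√S) = 0.012 × 17.3 / (√0.0034) = 3.56.
Trying y = 3.23 m: A R^(2/3) = 4.6 — over.
Trying y = 2.59 m: A R^(2/3) = 3.562 — matches.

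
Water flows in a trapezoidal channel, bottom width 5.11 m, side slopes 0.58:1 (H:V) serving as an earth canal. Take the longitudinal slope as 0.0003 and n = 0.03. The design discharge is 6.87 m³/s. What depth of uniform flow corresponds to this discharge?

Manning's equation rearranged: A R^(2/3) = nQ / (1·√S) = 0.03 × 6.87 / (√0.0003) = 11.9.
Trying y = 1.9 m: A R^(2/3) = 13.64 — high.
Trying y = 1.31 m: A R^(2/3) = 7.404 — low.
Trying y = 1.75 m: A R^(2/3) = 11.91 — matches.

y_n = 1.75 m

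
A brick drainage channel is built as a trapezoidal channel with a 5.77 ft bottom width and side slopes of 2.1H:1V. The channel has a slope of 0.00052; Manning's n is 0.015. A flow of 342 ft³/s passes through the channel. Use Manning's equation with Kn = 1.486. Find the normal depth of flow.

Manning's equation rearranged: A R^(2/3) = nQ / (1.486·√S) = 0.015 × 342 / (1.486 × √0.00052) = 151.4.
Try y = 3.94 ft: A R^(2/3) = 96.31 — too small.
Try y = 4.85 ft: A R^(2/3) = 151.2 — matches.

y_n = 4.85 ft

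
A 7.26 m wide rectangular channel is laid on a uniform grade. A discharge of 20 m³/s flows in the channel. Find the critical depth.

For a rectangular channel, critical depth y_c = (q²/g)^(1/3) where q = Q/b = 20/7.26 = 2.755 m²/s.
So y_c = (2.755²/9.81)^(1/3) = 0.918 m.

y_c = 0.918 m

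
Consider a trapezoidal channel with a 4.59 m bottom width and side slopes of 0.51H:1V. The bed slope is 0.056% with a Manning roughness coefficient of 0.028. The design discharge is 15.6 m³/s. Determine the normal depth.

y_n = 2.48 m

Manning's equation rearranged: A R^(2/3) = nQ / (1·√S) = 0.028 × 15.6 / (√0.00056) = 18.46.
At y = 2.21 m: A R^(2/3) = 15.23 — too small.
At y = 2.48 m: A R^(2/3) = 18.42 — close enough.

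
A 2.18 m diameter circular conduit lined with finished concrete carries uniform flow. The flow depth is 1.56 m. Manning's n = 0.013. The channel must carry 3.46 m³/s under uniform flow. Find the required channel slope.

For a circular section of diameter D = 2.18 m at depth y = 1.56 m, the central angle is θ = 2 arccos(1 − 2y/D) = 4.033 rad. Then A = (D²/8)(θ − sin θ) = 2.858 m² and P = Dθ/2 = 4.396 m.
Hydraulic radius R = A/P = 2.858/4.396 = 0.6501 m.
From Manning's equation, S = [nQ / (1 A R^(2/3))]² = [0.013 × 3.46 / (1 × 2.858 × 0.6501^(2/3))]² = 0.00044.

S = 0.00044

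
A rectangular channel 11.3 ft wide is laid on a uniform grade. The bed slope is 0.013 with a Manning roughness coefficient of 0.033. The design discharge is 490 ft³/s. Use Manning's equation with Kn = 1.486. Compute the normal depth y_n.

Manning's equation rearranged: A R^(2/3) = nQ / (1.486·√S) = 0.033 × 490 / (1.486 × √0.013) = 95.44.
At y = 3.65 ft: A R^(2/3) = 70.14 — low.
At y = 5.62 ft: A R^(2/3) = 126.7 — high.
At y = 4.56 ft: A R^(2/3) = 95.51 — ≈ 95.44.

y_n = 4.56 ft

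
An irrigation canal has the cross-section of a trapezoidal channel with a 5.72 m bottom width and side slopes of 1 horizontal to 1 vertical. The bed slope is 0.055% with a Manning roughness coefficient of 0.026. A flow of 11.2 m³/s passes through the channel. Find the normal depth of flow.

Manning's equation rearranged: A R^(2/3) = nQ / (1·√S) = 0.026 × 11.2 / (√0.00055) = 12.42.
At y = 1.78 m: A R^(2/3) = 15.42 — over.
At y = 1.17 m: A R^(2/3) = 7.474 — short.
At y = 1.57 m: A R^(2/3) = 12.39 — matches.

y_n = 1.57 m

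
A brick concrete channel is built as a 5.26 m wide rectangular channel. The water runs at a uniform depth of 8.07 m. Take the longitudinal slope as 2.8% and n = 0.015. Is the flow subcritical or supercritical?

supercritical

Flow area A = b·y = 5.26 × 8.07 = 42.45 m². Wetted perimeter P = b + 2y = 5.26 + 2×8.07 = 21.4 m.
Hydraulic radius R = A/P = 42.45/21.4 = 1.984 m.
V = (1/n) R^(2/3) √S = (1/0.015) × 1.984^(2/3) × √0.028 = 17.61 m/s. Hydraulic depth D_h = A/T = 42.45/5.26 = 8.07 m.
Froude number Fr = V/√(g·D_h) = 17.61/√(9.81×8.07) = 1.98, which is greater than 1, so the flow is supercritical.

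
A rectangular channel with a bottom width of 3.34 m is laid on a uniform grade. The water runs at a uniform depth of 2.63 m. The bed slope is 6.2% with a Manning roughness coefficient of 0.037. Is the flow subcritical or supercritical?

supercritical

Flow area A = b·y = 3.34 × 2.63 = 8.784 m². Wetted perimeter P = b + 2y = 3.34 + 2×2.63 = 8.6 m.
Hydraulic radius R = A/P = 8.784/8.6 = 1.021 m.
V = (1/n) R^(2/3) √S = (1/0.037) × 1.021^(2/3) × √0.062 = 6.825 m/s. Hydraulic depth D_h = A/T = 8.784/3.34 = 2.63 m.
Froude number Fr = V/√(g·D_h) = 6.825/√(9.81×2.63) = 1.34, which is greater than 1, so the flow is supercritical.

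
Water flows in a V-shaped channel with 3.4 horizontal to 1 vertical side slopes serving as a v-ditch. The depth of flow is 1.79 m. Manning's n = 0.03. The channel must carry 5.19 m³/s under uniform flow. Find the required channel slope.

S = 0.00025

For a triangular section with side slope z = 3.4: A = zy² = 3.4×1.79² = 10.89 m²; P = 2y√(1+z²) = 2×1.79×3.544 = 12.69 m.
Hydraulic radius R = A/P = 10.89/12.69 = 0.8586 m.
From Manning's equation, S = [nQ / (1 A R^(2/3))]² = [0.03 × 5.19 / (1 × 10.89 × 0.8586^(2/3))]² = 0.00025.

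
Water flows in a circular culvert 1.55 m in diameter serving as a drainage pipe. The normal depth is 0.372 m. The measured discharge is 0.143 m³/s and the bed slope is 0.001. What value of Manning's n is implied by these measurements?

n = 0.028

For a circular section of diameter D = 1.55 m at depth y = 0.372 m, the central angle is θ = 2 arccos(1 − 2y/D) = 2.048 rad. Then A = (D²/8)(θ − sin θ) = 0.3482 m² and P = Dθ/2 = 1.587 m.
Hydraulic radius R = A/P = 0.3482/1.587 = 0.2194 m.
Rearranging Manning's equation: n = (1/Q) A R^(2/3) S^(1/2) = (1/0.143) × 0.3482 × 0.2194^(2/3) × √0.001 = 0.028.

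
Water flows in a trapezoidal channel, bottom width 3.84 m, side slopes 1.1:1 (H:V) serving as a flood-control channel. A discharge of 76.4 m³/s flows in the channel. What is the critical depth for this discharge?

At critical depth, Q² T / (g A³) = 1, i.e. A³/T = Q²/g = 76.4²/9.81 = 595.
At y = 3.24 m: A³/T = 1259 — high.
At y = 2.12 m: A³/T = 263.4 — low.
At y = 2.65 m: A³/T = 593.2 — close enough.

y_c = 2.65 m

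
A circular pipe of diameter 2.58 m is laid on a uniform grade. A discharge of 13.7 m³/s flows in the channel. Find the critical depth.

y_c = 1.68 m

At critical depth, Q² T / (g A³) = 1, i.e. A³/T = Q²/g = 13.7²/9.81 = 19.13.
Trying y = 1.43 m: A³/T = 10.26 — low.
Trying y = 1.96 m: A³/T = 35.1 — high.
Trying y = 1.68 m: A³/T = 19.04 — close enough.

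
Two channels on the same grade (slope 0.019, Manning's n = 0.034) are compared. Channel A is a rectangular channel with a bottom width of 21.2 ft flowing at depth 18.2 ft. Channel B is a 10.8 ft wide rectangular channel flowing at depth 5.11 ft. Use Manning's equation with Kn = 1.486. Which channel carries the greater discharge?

Channel A: Flow area A = b·y = 21.2 × 18.2 = 385.8 ft². Wetted perimeter P = b + 2y = 21.2 + 2×18.2 = 57.6 ft. Hydraulic radius R = A/P = 385.8/57.6 = 6.699 ft. Q_A = (1.486/0.034)·385.8·6.699^(2/3)·√0.019 = 8260 ft³/s.
Channel B: Flow area A = b·y = 10.8 × 5.11 = 55.19 ft². Wetted perimeter P = b + 2y = 10.8 + 2×5.11 = 21.02 ft. Hydraulic radius R = A/P = 55.19/21.02 = 2.625 ft. Q_B = (1.486/0.034)·55.19·2.625^(2/3)·√0.019 = 632.8 ft³/s.
Q_A = 8260 ft³/s vs Q_B = 632.8 ft³/s, so channel A carries more.

channel A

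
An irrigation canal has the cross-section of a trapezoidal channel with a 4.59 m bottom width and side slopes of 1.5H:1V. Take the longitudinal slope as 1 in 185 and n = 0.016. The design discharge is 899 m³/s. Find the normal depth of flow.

Manning's equation rearranged: A R^(2/3) = nQ / (1·√S) = 0.016 × 899 / (√0.005405) = 195.6.
At y = 5.62 m: A R^(2/3) = 150.3 — short.
At y = 7.76 m: A R^(2/3) = 310.3 — over.
At y = 6.33 m: A R^(2/3) = 195.7 — ≈ 195.6.

y_n = 6.33 m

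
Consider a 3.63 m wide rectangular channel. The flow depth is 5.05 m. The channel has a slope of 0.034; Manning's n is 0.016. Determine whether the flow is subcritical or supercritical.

Flow area A = b·y = 3.63 × 5.05 = 18.33 m². Wetted perimeter P = b + 2y = 3.63 + 2×5.05 = 13.73 m.
Hydraulic radius R = A/P = 18.33/13.73 = 1.335 m.
V = (1/n) R^(2/3) √S = (1/0.016) × 1.335^(2/3) × √0.034 = 13.97 m/s. Hydraulic depth D_h = A/T = 18.33/3.63 = 5.05 m.
Froude number Fr = V/√(g·D_h) = 13.97/√(9.81×5.05) = 1.99, which is greater than 1, so the flow is supercritical.

supercritical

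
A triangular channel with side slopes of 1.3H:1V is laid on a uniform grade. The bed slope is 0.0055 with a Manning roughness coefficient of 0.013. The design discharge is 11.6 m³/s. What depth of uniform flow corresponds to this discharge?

y_n = 1.49 m

Manning's equation rearranged: A R^(2/3) = nQ / (1·√S) = 0.013 × 11.6 / (√0.0055) = 2.033.
Trying y = 1.62 m: A R^(2/3) = 2.539 — over.
Trying y = 1.12 m: A R^(2/3) = 0.9489 — short.
Trying y = 1.49 m: A R^(2/3) = 2.031 — matches.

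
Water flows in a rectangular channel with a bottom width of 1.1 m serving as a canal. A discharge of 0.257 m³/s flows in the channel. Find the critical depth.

y_c = 0.177 m

For a rectangular channel, critical depth y_c = (q²/g)^(1/3) where q = Q/b = 0.257/1.1 = 0.2336 m²/s.
So y_c = (0.2336²/9.81)^(1/3) = 0.177 m.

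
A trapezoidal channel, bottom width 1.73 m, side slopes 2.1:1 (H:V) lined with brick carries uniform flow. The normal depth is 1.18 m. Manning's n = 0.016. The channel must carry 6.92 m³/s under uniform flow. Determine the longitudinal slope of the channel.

With bottom width b = 1.73 m and side slope z = 2.1: A = (b + zy)y = (1.73 + 2.1×1.18)×1.18 = 4.965 m²; P = b + 2y√(1+z²) = 1.73 + 2×1.18×2.326 = 7.219 m.
Hydraulic radius R = A/P = 4.965/7.219 = 0.6878 m.
From Manning's equation, S = [nQ / (1 A R^(2/3))]² = [0.016 × 6.92 / (1 × 4.965 × 0.6878^(2/3))]² = 0.000819.

S = 0.000819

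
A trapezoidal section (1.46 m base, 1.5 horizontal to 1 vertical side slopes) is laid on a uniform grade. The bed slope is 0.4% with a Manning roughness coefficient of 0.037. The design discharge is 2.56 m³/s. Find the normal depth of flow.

Manning's equation rearranged: A R^(2/3) = nQ / (1·√S) = 0.037 × 2.56 / (√0.004) = 1.498.
Trying y = 0.99 m: A R^(2/3) = 2.027 — too large.
Trying y = 0.726 m: A R^(2/3) = 1.093 — too small.
Trying y = 0.852 m: A R^(2/3) = 1.498 — ≈ 1.498.

y_n = 0.852 m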